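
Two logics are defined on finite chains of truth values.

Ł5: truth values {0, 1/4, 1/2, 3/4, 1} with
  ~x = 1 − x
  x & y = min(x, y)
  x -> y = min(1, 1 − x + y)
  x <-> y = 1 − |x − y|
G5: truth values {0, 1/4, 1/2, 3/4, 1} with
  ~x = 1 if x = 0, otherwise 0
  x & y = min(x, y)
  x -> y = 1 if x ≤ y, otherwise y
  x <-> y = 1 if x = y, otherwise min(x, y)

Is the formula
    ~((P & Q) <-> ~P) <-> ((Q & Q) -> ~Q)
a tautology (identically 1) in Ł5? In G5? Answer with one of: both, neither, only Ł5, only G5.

neither

In Ł5: at P = 0, Q = 3/4 the value is 1/2 — not a tautology.
In G5: at P = 0, Q = 1/4 the value is 0 — not a tautology.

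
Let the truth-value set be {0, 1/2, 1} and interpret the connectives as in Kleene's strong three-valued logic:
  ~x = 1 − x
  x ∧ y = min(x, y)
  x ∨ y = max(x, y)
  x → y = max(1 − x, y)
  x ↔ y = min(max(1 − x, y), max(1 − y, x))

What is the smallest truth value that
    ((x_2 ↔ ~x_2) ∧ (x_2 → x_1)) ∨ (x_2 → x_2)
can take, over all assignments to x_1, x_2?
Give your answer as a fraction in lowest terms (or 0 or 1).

Take x_1 = 0, x_2 = 1/2:
~x_2 = ~1/2 = 1/2
x_2 ↔ ~x_2 = 1/2 ↔ 1/2 = 1/2
x_2 → x_1 = 1/2 → 0 = 1/2
(x_2 ↔ ~x_2) ∧ (x_2 → x_1) = 1/2 ∧ 1/2 = 1/2
x_2 → x_2 = 1/2 → 1/2 = 1/2
((x_2 ↔ ~x_2) ∧ (x_2 → x_1)) ∨ (x_2 → x_2) = 1/2 ∨ 1/2 = 1/2
No assignment yields a value below 1/2, so this is the minimum.

1/2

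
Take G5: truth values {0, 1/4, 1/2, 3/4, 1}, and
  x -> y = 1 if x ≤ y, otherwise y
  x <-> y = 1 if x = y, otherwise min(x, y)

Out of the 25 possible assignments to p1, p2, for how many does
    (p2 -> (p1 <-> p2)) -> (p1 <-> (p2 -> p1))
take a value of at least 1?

value 1: 15 assignments (counts)
value 3/4: 4 assignments
value 1/2: 3 assignments
value 1/4: 2 assignments
value 0: 1 assignment
So 15 of the 25 assignments meet the threshold.

15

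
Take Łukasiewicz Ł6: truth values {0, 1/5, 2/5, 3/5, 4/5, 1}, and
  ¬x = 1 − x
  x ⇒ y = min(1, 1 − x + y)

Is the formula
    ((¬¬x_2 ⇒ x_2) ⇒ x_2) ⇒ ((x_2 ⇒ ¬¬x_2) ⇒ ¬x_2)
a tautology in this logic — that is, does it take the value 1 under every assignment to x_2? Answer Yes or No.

No

Counterexample: take x_2 = 3/5.
¬x_2 = ¬3/5 = 2/5
¬¬x_2 = ¬2/5 = 3/5
¬¬x_2 ⇒ x_2 = 3/5 ⇒ 3/5 = 1
(¬¬x_2 ⇒ x_2) ⇒ x_2 = 1 ⇒ 3/5 = 3/5
¬x_2 = ¬3/5 = 2/5
¬¬x_2 = ¬2/5 = 3/5
x_2 ⇒ ¬¬x_2 = 3/5 ⇒ 3/5 = 1
¬x_2 = ¬3/5 = 2/5
(x_2 ⇒ ¬¬x_2) ⇒ ¬x_2 = 1 ⇒ 2/5 = 2/5
((¬¬x_2 ⇒ x_2) ⇒ x_2) ⇒ ((x_2 ⇒ ¬¬x_2) ⇒ ¬x_2) = 3/5 ⇒ 2/5 = 4/5
This gives 4/5 ≠ 1.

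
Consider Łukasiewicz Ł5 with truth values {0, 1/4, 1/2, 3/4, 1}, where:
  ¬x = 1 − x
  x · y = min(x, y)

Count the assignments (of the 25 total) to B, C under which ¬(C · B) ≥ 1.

value 1: 9 assignments (counts)
value 3/4: 7 assignments
value 1/2: 5 assignments
value 1/4: 3 assignments
value 0: 1 assignment
So 9 of the 25 assignments meet the threshold.

9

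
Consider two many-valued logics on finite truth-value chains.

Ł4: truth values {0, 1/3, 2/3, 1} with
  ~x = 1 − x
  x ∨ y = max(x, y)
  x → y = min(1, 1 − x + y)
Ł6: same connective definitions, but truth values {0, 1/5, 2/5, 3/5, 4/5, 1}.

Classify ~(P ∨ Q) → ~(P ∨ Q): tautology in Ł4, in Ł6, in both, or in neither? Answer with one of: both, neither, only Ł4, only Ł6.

In Ł4: every assignment gives 1 — tautology.
In Ł6: every assignment gives 1 — tautology.

both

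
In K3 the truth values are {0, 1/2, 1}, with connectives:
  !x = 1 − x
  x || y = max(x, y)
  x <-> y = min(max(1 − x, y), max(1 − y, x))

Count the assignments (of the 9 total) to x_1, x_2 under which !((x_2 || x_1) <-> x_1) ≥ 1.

x_1 = 0, x_2 = 0 ↦ 0  <
x_1 = 0, x_2 = 1/2 ↦ 1/2  <
x_1 = 0, x_2 = 1 ↦ 1  ≥
x_1 = 1/2, x_2 = 0 ↦ 1/2  <
x_1 = 1/2, x_2 = 1/2 ↦ 1/2  <
x_1 = 1/2, x_2 = 1 ↦ 1/2  <
x_1 = 1, x_2 = 0 ↦ 0  <
x_1 = 1, x_2 = 1/2 ↦ 0  <
x_1 = 1, x_2 = 1 ↦ 0  <
So 1 of the 9 assignments meets the threshold.

1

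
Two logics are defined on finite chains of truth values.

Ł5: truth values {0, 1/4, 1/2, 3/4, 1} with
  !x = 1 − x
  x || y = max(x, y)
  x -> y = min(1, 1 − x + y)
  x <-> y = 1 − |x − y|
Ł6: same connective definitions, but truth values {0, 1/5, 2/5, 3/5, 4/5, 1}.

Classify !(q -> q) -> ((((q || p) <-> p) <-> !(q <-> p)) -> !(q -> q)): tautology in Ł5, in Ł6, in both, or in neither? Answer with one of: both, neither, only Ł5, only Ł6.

both

In Ł5: every assignment gives 1 — tautology.
In Ł6: every assignment gives 1 — tautology.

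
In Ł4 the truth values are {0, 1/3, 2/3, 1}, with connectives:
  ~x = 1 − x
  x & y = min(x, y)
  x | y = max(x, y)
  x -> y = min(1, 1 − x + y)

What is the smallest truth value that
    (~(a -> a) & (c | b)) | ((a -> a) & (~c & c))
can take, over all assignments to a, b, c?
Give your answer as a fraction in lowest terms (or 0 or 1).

0

Take a = 0, b = 0, c = 0:
a -> a = 0 -> 0 = 1
~(a -> a) = ~1 = 0
c | b = 0 | 0 = 0
~(a -> a) & (c | b) = 0 & 0 = 0
a -> a = 0 -> 0 = 1
~c = ~0 = 1
~c & c = 1 & 0 = 0
(a -> a) & (~c & c) = 1 & 0 = 0
(~(a -> a) & (c | b)) | ((a -> a) & (~c & c)) = 0 | 0 = 0
No assignment yields a value below 0, so this is the minimum.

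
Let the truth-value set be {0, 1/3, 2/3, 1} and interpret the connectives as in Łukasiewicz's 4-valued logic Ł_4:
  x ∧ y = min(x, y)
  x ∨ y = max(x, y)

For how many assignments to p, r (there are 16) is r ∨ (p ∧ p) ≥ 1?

p = 0, r = 0 ↦ 0  <
p = 0, r = 1/3 ↦ 1/3  <
p = 0, r = 2/3 ↦ 2/3  <
p = 0, r = 1 ↦ 1  ≥
p = 1/3, r = 0 ↦ 1/3  <
p = 1/3, r = 1/3 ↦ 1/3  <
p = 1/3, r = 2/3 ↦ 2/3  <
p = 1/3, r = 1 ↦ 1  ≥
p = 2/3, r = 0 ↦ 2/3  <
p = 2/3, r = 1/3 ↦ 2/3  <
p = 2/3, r = 2/3 ↦ 2/3  <
p = 2/3, r = 1 ↦ 1  ≥
p = 1, r = 0 ↦ 1  ≥
p = 1, r = 1/3 ↦ 1  ≥
p = 1, r = 2/3 ↦ 1  ≥
p = 1, r = 1 ↦ 1  ≥
So 7 of the 16 assignments meet the threshold.

7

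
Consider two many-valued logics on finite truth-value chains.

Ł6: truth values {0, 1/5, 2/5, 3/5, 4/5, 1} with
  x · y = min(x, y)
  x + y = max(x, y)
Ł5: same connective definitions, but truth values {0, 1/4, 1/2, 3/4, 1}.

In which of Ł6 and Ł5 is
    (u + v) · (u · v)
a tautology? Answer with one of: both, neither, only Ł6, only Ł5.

In Ł6: at u = 0, v = 0 the value is 0 — not a tautology.
In Ł5: at u = 0, v = 0 the value is 0 — not a tautology.

neither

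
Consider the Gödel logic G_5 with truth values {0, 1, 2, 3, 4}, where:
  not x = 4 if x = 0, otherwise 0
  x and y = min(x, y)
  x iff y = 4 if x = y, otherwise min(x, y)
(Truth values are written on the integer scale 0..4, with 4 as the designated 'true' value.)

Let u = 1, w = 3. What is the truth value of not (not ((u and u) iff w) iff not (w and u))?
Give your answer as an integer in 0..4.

u and u = 1 and 1 = 1
(u and u) iff w = 1 iff 3 = 1
not ((u and u) iff w) = not 1 = 0
w and u = 3 and 1 = 1
not (w and u) = not 1 = 0
not ((u and u) iff w) iff not (w and u) = 0 iff 0 = 4
not (not ((u and u) iff w) iff not (w and u)) = not 4 = 0

0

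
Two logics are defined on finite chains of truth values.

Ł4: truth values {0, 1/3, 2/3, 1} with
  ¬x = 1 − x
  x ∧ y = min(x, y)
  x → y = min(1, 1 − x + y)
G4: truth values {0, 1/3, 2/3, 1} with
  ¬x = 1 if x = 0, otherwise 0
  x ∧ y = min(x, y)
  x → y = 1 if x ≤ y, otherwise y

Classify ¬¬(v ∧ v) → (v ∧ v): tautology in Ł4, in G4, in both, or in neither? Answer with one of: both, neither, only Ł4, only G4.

In Ł4: every assignment gives 1 — tautology.
In G4: at v = 1/3 the value is 1/3 — not a tautology.

only Ł4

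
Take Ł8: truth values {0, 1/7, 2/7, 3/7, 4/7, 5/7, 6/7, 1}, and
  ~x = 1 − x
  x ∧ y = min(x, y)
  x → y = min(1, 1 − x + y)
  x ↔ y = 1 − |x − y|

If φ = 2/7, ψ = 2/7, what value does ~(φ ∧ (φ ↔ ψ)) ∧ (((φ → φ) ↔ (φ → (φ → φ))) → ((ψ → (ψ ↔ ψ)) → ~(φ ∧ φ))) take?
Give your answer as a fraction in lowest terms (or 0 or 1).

φ ↔ ψ = 2/7 ↔ 2/7 = 1
φ ∧ (φ ↔ ψ) = 2/7 ∧ 1 = 2/7
~(φ ∧ (φ ↔ ψ)) = ~2/7 = 5/7
φ → φ = 2/7 → 2/7 = 1
φ → φ = 2/7 → 2/7 = 1
φ → (φ → φ) = 2/7 → 1 = 1
(φ → φ) ↔ (φ → (φ → φ)) = 1 ↔ 1 = 1
ψ ↔ ψ = 2/7 ↔ 2/7 = 1
ψ → (ψ ↔ ψ) = 2/7 → 1 = 1
φ ∧ φ = 2/7 ∧ 2/7 = 2/7
~(φ ∧ φ) = ~2/7 = 5/7
(ψ → (ψ ↔ ψ)) → ~(φ ∧ φ) = 1 → 5/7 = 5/7
((φ → φ) ↔ (φ → (φ → φ))) → ((ψ → (ψ ↔ ψ)) → ~(φ ∧ φ)) = 1 → 5/7 = 5/7
~(φ ∧ (φ ↔ ψ)) ∧ (((φ → φ) ↔ (φ → (φ → φ))) → ((ψ → (ψ ↔ ψ)) → ~(φ ∧ φ))) = 5/7 ∧ 5/7 = 5/7

5/7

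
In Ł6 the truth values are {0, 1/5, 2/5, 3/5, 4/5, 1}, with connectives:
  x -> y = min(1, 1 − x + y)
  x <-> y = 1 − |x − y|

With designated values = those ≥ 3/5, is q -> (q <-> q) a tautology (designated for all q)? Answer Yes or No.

Yes

q = 0 ↦ 1
q = 1/5 ↦ 1
q = 2/5 ↦ 1
q = 3/5 ↦ 1
q = 4/5 ↦ 1
q = 1 ↦ 1
Every assignment gives a value ≥ 3/5.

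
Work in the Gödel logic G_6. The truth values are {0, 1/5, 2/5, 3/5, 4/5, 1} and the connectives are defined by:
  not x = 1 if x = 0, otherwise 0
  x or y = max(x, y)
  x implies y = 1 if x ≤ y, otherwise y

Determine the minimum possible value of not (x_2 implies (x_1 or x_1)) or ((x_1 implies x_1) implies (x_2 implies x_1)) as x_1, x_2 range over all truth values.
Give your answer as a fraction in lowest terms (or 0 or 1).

1/5

Take x_1 = 1/5, x_2 = 2/5:
x_1 or x_1 = 1/5 or 1/5 = 1/5
x_2 implies (x_1 or x_1) = 2/5 implies 1/5 = 1/5
not (x_2 implies (x_1 or x_1)) = not 1/5 = 0
x_1 implies x_1 = 1/5 implies 1/5 = 1
x_2 implies x_1 = 2/5 implies 1/5 = 1/5
(x_1 implies x_1) implies (x_2 implies x_1) = 1 implies 1/5 = 1/5
not (x_2 implies (x_1 or x_1)) or ((x_1 implies x_1) implies (x_2 implies x_1)) = 0 or 1/5 = 1/5
No assignment yields a value below 1/5, so this is the minimum.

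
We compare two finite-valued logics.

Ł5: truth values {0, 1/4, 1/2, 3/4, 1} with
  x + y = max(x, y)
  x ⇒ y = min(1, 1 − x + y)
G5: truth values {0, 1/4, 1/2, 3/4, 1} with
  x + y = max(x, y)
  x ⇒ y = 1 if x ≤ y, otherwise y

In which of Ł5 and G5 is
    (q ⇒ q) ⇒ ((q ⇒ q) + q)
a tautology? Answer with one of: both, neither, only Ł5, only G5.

In Ł5: every assignment gives 1 — tautology.
In G5: every assignment gives 1 — tautology.

both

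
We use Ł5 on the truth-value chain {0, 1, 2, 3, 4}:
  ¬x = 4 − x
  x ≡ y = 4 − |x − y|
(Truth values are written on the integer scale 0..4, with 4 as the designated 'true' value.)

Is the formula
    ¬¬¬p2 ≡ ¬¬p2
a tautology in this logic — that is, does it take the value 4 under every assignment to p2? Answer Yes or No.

Counterexample: take p2 = 0.
¬p2 = ¬0 = 4
¬¬p2 = ¬4 = 0
¬¬¬p2 = ¬0 = 4
¬p2 = ¬0 = 4
¬¬p2 = ¬4 = 0
¬¬¬p2 ≡ ¬¬p2 = 4 ≡ 0 = 0
This gives 0 ≠ 4.

No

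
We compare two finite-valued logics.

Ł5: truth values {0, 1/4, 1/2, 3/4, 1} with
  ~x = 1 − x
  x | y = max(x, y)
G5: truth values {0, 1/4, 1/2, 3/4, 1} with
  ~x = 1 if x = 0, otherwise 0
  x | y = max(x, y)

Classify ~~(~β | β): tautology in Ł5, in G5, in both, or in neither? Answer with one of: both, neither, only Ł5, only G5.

only G5

In Ł5: at β = 1/4 the value is 3/4 — not a tautology.
In G5: every assignment gives 1 — tautology.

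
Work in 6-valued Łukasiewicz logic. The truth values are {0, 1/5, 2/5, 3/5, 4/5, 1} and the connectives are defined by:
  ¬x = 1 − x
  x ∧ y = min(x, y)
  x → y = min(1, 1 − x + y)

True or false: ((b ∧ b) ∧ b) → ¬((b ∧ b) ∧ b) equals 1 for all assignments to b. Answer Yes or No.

Counterexample: take b = 3/5.
b ∧ b = 3/5 ∧ 3/5 = 3/5
(b ∧ b) ∧ b = 3/5 ∧ 3/5 = 3/5
b ∧ b = 3/5 ∧ 3/5 = 3/5
(b ∧ b) ∧ b = 3/5 ∧ 3/5 = 3/5
¬((b ∧ b) ∧ b) = ¬3/5 = 2/5
((b ∧ b) ∧ b) → ¬((b ∧ b) ∧ b) = 3/5 → 2/5 = 4/5
This gives 4/5 ≠ 1.

No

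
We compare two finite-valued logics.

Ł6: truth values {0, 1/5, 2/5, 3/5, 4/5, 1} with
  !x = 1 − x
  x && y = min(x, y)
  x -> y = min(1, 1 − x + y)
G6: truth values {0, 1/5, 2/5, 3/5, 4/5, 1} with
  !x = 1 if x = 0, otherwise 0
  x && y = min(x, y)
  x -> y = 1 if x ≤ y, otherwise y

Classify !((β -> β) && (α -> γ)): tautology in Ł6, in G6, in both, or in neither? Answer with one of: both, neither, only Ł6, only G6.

neither

In Ł6: at α = 0, β = 0, γ = 0 the value is 0 — not a tautology.
In G6: at α = 0, β = 0, γ = 0 the value is 0 — not a tautology.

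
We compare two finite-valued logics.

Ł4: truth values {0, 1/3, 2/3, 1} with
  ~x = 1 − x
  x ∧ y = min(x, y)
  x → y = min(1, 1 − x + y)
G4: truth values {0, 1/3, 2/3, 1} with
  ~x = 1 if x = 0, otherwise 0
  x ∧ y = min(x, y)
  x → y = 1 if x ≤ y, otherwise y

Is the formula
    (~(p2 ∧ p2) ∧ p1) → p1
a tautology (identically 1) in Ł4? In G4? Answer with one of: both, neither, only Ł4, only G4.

In Ł4: every assignment gives 1 — tautology.
In G4: every assignment gives 1 — tautology.

both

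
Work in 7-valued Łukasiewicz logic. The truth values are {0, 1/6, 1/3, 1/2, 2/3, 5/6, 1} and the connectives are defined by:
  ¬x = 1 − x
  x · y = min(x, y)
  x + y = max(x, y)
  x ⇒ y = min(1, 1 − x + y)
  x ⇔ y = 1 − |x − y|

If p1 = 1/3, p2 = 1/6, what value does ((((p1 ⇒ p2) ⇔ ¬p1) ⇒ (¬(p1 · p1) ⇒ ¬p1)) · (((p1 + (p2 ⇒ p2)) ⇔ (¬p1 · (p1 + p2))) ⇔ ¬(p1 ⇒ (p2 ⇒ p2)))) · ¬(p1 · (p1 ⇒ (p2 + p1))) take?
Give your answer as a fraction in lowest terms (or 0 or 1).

p1 ⇒ p2 = 1/3 ⇒ 1/6 = 5/6
¬p1 = ¬1/3 = 2/3
(p1 ⇒ p2) ⇔ ¬p1 = 5/6 ⇔ 2/3 = 5/6
p1 · p1 = 1/3 · 1/3 = 1/3
¬(p1 · p1) = ¬1/3 = 2/3
¬p1 = ¬1/3 = 2/3
¬(p1 · p1) ⇒ ¬p1 = 2/3 ⇒ 2/3 = 1
((p1 ⇒ p2) ⇔ ¬p1) ⇒ (¬(p1 · p1) ⇒ ¬p1) = 5/6 ⇒ 1 = 1
p2 ⇒ p2 = 1/6 ⇒ 1/6 = 1
p1 + (p2 ⇒ p2) = 1/3 + 1 = 1
¬p1 = ¬1/3 = 2/3
p1 + p2 = 1/3 + 1/6 = 1/3
¬p1 · (p1 + p2) = 2/3 · 1/3 = 1/3
(p1 + (p2 ⇒ p2)) ⇔ (¬p1 · (p1 + p2)) = 1 ⇔ 1/3 = 1/3
p2 ⇒ p2 = 1/6 ⇒ 1/6 = 1
p1 ⇒ (p2 ⇒ p2) = 1/3 ⇒ 1 = 1
¬(p1 ⇒ (p2 ⇒ p2)) = ¬1 = 0
((p1 + (p2 ⇒ p2)) ⇔ (¬p1 · (p1 + p2))) ⇔ ¬(p1 ⇒ (p2 ⇒ p2)) = 1/3 ⇔ 0 = 2/3
(((p1 ⇒ p2) ⇔ ¬p1) ⇒ (¬(p1 · p1) ⇒ ¬p1)) · (((p1 + (p2 ⇒ p2)) ⇔ (¬p1 · (p1 + p2))) ⇔ ¬(p1 ⇒ (p2 ⇒ p2))) = 1 · 2/3 = 2/3
p2 + p1 = 1/6 + 1/3 = 1/3
p1 ⇒ (p2 + p1) = 1/3 ⇒ 1/3 = 1
p1 · (p1 ⇒ (p2 + p1)) = 1/3 · 1 = 1/3
¬(p1 · (p1 ⇒ (p2 + p1))) = ¬1/3 = 2/3
((((p1 ⇒ p2) ⇔ ¬p1) ⇒ (¬(p1 · p1) ⇒ ¬p1)) · (((p1 + (p2 ⇒ p2)) ⇔ (¬p1 · (p1 + p2))) ⇔ ¬(p1 ⇒ (p2 ⇒ p2)))) · ¬(p1 · (p1 ⇒ (p2 + p1))) = 2/3 · 2/3 = 2/3

2/3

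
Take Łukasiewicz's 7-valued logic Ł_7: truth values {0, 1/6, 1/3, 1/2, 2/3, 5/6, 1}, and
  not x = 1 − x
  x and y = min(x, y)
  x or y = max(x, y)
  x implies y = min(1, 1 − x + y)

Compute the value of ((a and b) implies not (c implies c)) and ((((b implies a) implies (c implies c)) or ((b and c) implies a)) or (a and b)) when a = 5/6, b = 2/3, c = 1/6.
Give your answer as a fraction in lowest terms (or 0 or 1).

1/3

a and b = 5/6 and 2/3 = 2/3
c implies c = 1/6 implies 1/6 = 1
not (c implies c) = not 1 = 0
(a and b) implies not (c implies c) = 2/3 implies 0 = 1/3
b implies a = 2/3 implies 5/6 = 1
c implies c = 1/6 implies 1/6 = 1
(b implies a) implies (c implies c) = 1 implies 1 = 1
b and c = 2/3 and 1/6 = 1/6
(b and c) implies a = 1/6 implies 5/6 = 1
((b implies a) implies (c implies c)) or ((b and c) implies a) = 1 or 1 = 1
a and b = 5/6 and 2/3 = 2/3
(((b implies a) implies (c implies c)) or ((b and c) implies a)) or (a and b) = 1 or 2/3 = 1
((a and b) implies not (c implies c)) and ((((b implies a) implies (c implies c)) or ((b and c) implies a)) or (a and b)) = 1/3 and 1 = 1/3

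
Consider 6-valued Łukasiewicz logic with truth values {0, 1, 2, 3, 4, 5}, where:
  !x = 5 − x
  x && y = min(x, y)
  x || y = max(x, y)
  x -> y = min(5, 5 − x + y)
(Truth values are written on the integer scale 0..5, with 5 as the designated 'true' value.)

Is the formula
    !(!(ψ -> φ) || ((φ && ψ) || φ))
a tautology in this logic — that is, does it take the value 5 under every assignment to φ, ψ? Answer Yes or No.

Counterexample: take φ = 0, ψ = 1.
ψ -> φ = 1 -> 0 = 4
!(ψ -> φ) = !4 = 1
φ && ψ = 0 && 1 = 0
(φ && ψ) || φ = 0 || 0 = 0
!(ψ -> φ) || ((φ && ψ) || φ) = 1 || 0 = 1
!(!(ψ -> φ) || ((φ && ψ) || φ)) = !1 = 4
This gives 4 ≠ 5.

No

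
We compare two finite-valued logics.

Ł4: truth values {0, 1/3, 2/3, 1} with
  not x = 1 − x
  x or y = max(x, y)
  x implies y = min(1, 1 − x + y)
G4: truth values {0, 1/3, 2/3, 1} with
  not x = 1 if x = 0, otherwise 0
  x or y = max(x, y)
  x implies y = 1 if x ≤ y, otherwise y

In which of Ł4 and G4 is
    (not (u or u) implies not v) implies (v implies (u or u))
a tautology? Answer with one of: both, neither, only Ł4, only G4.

In Ł4: every assignment gives 1 — tautology.
In G4: at u = 1/3, v = 2/3 the value is 1/3 — not a tautology.

only Ł4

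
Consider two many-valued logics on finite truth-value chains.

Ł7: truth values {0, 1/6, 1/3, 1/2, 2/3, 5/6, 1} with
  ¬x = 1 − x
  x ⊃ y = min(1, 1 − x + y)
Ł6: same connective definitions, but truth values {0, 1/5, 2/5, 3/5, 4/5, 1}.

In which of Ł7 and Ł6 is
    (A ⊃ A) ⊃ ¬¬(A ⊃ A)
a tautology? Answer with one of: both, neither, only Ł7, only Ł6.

both

In Ł7: every assignment gives 1 — tautology.
In Ł6: every assignment gives 1 — tautology.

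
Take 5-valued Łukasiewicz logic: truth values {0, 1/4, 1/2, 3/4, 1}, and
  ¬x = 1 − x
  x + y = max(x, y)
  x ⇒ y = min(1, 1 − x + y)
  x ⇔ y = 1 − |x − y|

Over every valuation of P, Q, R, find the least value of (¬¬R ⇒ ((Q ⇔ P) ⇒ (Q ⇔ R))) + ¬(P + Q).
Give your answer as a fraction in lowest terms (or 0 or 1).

Take P = 1/2, Q = 0, R = 1:
¬R = ¬1 = 0
¬¬R = ¬0 = 1
Q ⇔ P = 0 ⇔ 1/2 = 1/2
Q ⇔ R = 0 ⇔ 1 = 0
(Q ⇔ P) ⇒ (Q ⇔ R) = 1/2 ⇒ 0 = 1/2
¬¬R ⇒ ((Q ⇔ P) ⇒ (Q ⇔ R)) = 1 ⇒ 1/2 = 1/2
P + Q = 1/2 + 0 = 1/2
¬(P + Q) = ¬1/2 = 1/2
(¬¬R ⇒ ((Q ⇔ P) ⇒ (Q ⇔ R))) + ¬(P + Q) = 1/2 + 1/2 = 1/2
No assignment yields a value below 1/2, so this is the minimum.

1/2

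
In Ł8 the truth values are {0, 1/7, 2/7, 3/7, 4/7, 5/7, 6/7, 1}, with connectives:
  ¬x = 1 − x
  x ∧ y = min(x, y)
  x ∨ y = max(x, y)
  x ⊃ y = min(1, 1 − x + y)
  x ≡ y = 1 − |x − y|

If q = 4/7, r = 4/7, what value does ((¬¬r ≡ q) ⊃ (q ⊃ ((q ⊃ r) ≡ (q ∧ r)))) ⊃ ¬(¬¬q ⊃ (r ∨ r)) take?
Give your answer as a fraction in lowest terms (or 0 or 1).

0

¬r = ¬4/7 = 3/7
¬¬r = ¬3/7 = 4/7
¬¬r ≡ q = 4/7 ≡ 4/7 = 1
q ⊃ r = 4/7 ⊃ 4/7 = 1
q ∧ r = 4/7 ∧ 4/7 = 4/7
(q ⊃ r) ≡ (q ∧ r) = 1 ≡ 4/7 = 4/7
q ⊃ ((q ⊃ r) ≡ (q ∧ r)) = 4/7 ⊃ 4/7 = 1
(¬¬r ≡ q) ⊃ (q ⊃ ((q ⊃ r) ≡ (q ∧ r))) = 1 ⊃ 1 = 1
¬q = ¬4/7 = 3/7
¬¬q = ¬3/7 = 4/7
r ∨ r = 4/7 ∨ 4/7 = 4/7
¬¬q ⊃ (r ∨ r) = 4/7 ⊃ 4/7 = 1
¬(¬¬q ⊃ (r ∨ r)) = ¬1 = 0
((¬¬r ≡ q) ⊃ (q ⊃ ((q ⊃ r) ≡ (q ∧ r)))) ⊃ ¬(¬¬q ⊃ (r ∨ r)) = 1 ⊃ 0 = 0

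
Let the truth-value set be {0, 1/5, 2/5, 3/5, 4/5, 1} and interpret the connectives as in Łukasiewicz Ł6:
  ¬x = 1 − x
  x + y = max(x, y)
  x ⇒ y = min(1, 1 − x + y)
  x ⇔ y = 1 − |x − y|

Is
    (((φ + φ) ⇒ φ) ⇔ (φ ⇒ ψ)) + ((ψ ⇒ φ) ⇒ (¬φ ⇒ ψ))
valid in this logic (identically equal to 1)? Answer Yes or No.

No

Counterexample: take φ = 1/5, ψ = 0.
φ + φ = 1/5 + 1/5 = 1/5
(φ + φ) ⇒ φ = 1/5 ⇒ 1/5 = 1
φ ⇒ ψ = 1/5 ⇒ 0 = 4/5
((φ + φ) ⇒ φ) ⇔ (φ ⇒ ψ) = 1 ⇔ 4/5 = 4/5
ψ ⇒ φ = 0 ⇒ 1/5 = 1
¬φ = ¬1/5 = 4/5
¬φ ⇒ ψ = 4/5 ⇒ 0 = 1/5
(ψ ⇒ φ) ⇒ (¬φ ⇒ ψ) = 1 ⇒ 1/5 = 1/5
(((φ + φ) ⇒ φ) ⇔ (φ ⇒ ψ)) + ((ψ ⇒ φ) ⇒ (¬φ ⇒ ψ)) = 4/5 + 1/5 = 4/5
This gives 4/5 ≠ 1.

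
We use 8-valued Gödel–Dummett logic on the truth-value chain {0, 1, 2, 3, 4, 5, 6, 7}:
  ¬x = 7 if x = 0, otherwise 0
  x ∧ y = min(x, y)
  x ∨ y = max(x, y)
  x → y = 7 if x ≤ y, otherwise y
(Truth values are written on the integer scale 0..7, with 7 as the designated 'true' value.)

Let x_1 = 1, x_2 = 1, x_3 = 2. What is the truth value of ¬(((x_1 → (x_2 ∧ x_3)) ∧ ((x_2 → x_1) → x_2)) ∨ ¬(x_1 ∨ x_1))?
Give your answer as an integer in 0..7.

x_2 ∧ x_3 = 1 ∧ 2 = 1
x_1 → (x_2 ∧ x_3) = 1 → 1 = 7
x_2 → x_1 = 1 → 1 = 7
(x_2 → x_1) → x_2 = 7 → 1 = 1
(x_1 → (x_2 ∧ x_3)) ∧ ((x_2 → x_1) → x_2) = 7 ∧ 1 = 1
x_1 ∨ x_1 = 1 ∨ 1 = 1
¬(x_1 ∨ x_1) = ¬1 = 0
((x_1 → (x_2 ∧ x_3)) ∧ ((x_2 → x_1) → x_2)) ∨ ¬(x_1 ∨ x_1) = 1 ∨ 0 = 1
¬(((x_1 → (x_2 ∧ x_3)) ∧ ((x_2 → x_1) → x_2)) ∨ ¬(x_1 ∨ x_1)) = ¬1 = 0

0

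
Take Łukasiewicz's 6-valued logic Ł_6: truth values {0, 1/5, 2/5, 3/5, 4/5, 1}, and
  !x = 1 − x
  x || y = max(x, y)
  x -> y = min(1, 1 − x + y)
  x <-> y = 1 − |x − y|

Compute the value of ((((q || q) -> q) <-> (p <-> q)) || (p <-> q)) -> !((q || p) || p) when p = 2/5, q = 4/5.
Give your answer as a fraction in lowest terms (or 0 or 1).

3/5

q || q = 4/5 || 4/5 = 4/5
(q || q) -> q = 4/5 -> 4/5 = 1
p <-> q = 2/5 <-> 4/5 = 3/5
((q || q) -> q) <-> (p <-> q) = 1 <-> 3/5 = 3/5
p <-> q = 2/5 <-> 4/5 = 3/5
(((q || q) -> q) <-> (p <-> q)) || (p <-> q) = 3/5 || 3/5 = 3/5
q || p = 4/5 || 2/5 = 4/5
(q || p) || p = 4/5 || 2/5 = 4/5
!((q || p) || p) = !4/5 = 1/5
((((q || q) -> q) <-> (p <-> q)) || (p <-> q)) -> !((q || p) || p) = 3/5 -> 1/5 = 3/5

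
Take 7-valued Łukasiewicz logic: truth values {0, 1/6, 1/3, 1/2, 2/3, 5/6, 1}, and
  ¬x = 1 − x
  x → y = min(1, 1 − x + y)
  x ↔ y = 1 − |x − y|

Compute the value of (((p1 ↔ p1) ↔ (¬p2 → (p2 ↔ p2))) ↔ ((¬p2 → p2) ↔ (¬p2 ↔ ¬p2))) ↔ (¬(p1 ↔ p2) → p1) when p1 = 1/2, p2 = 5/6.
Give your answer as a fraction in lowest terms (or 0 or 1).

1

p1 ↔ p1 = 1/2 ↔ 1/2 = 1
¬p2 = ¬5/6 = 1/6
p2 ↔ p2 = 5/6 ↔ 5/6 = 1
¬p2 → (p2 ↔ p2) = 1/6 → 1 = 1
(p1 ↔ p1) ↔ (¬p2 → (p2 ↔ p2)) = 1 ↔ 1 = 1
¬p2 = ¬5/6 = 1/6
¬p2 → p2 = 1/6 → 5/6 = 1
¬p2 = ¬5/6 = 1/6
¬p2 = ¬5/6 = 1/6
¬p2 ↔ ¬p2 = 1/6 ↔ 1/6 = 1
(¬p2 → p2) ↔ (¬p2 ↔ ¬p2) = 1 ↔ 1 = 1
((p1 ↔ p1) ↔ (¬p2 → (p2 ↔ p2))) ↔ ((¬p2 → p2) ↔ (¬p2 ↔ ¬p2)) = 1 ↔ 1 = 1
p1 ↔ p2 = 1/2 ↔ 5/6 = 2/3
¬(p1 ↔ p2) = ¬2/3 = 1/3
¬(p1 ↔ p2) → p1 = 1/3 → 1/2 = 1
(((p1 ↔ p1) ↔ (¬p2 → (p2 ↔ p2))) ↔ ((¬p2 → p2) ↔ (¬p2 ↔ ¬p2))) ↔ (¬(p1 ↔ p2) → p1) = 1 ↔ 1 = 1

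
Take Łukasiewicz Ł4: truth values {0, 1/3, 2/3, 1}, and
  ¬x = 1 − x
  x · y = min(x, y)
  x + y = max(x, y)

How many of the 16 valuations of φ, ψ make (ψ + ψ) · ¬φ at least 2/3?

4

φ = 0, ψ = 0 ↦ 0  <
φ = 0, ψ = 1/3 ↦ 1/3  <
φ = 0, ψ = 2/3 ↦ 2/3  ≥
φ = 0, ψ = 1 ↦ 1  ≥
φ = 1/3, ψ = 0 ↦ 0  <
φ = 1/3, ψ = 1/3 ↦ 1/3  <
φ = 1/3, ψ = 2/3 ↦ 2/3  ≥
φ = 1/3, ψ = 1 ↦ 2/3  ≥
φ = 2/3, ψ = 0 ↦ 0  <
φ = 2/3, ψ = 1/3 ↦ 1/3  <
φ = 2/3, ψ = 2/3 ↦ 1/3  <
φ = 2/3, ψ = 1 ↦ 1/3  <
φ = 1, ψ = 0 ↦ 0  <
φ = 1, ψ = 1/3 ↦ 0  <
φ = 1, ψ = 2/3 ↦ 0  <
φ = 1, ψ = 1 ↦ 0  <
So 4 of the 16 assignments meet the threshold.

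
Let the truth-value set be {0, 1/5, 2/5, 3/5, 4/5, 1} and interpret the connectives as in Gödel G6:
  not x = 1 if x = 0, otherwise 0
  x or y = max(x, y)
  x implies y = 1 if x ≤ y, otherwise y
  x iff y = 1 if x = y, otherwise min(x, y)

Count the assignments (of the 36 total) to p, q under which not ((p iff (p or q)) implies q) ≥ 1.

6

value 1: 6 assignments (counts)
value 0: 30 assignments
So 6 of the 36 assignments meet the threshold.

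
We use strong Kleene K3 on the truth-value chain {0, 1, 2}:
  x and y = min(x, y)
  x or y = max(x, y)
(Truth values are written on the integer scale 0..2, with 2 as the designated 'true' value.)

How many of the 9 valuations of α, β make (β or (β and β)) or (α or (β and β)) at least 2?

α = 0, β = 0 ↦ 0  <
α = 0, β = 1 ↦ 1  <
α = 0, β = 2 ↦ 2  ≥
α = 1, β = 0 ↦ 1  <
α = 1, β = 1 ↦ 1  <
α = 1, β = 2 ↦ 2  ≥
α = 2, β = 0 ↦ 2  ≥
α = 2, β = 1 ↦ 2  ≥
α = 2, β = 2 ↦ 2  ≥
So 5 of the 9 assignments meet the threshold.

5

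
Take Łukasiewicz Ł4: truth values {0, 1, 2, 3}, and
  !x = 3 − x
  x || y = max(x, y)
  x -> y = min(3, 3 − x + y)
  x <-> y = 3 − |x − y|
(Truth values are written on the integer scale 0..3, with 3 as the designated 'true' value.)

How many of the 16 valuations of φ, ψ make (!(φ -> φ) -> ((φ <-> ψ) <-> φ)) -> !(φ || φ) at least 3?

φ = 0, ψ = 0 ↦ 3  ≥
φ = 0, ψ = 1 ↦ 3  ≥
φ = 0, ψ = 2 ↦ 3  ≥
φ = 0, ψ = 3 ↦ 3  ≥
φ = 1, ψ = 0 ↦ 2  <
φ = 1, ψ = 1 ↦ 2  <
φ = 1, ψ = 2 ↦ 2  <
φ = 1, ψ = 3 ↦ 2  <
φ = 2, ψ = 0 ↦ 1  <
φ = 2, ψ = 1 ↦ 1  <
φ = 2, ψ = 2 ↦ 1  <
φ = 2, ψ = 3 ↦ 1  <
φ = 3, ψ = 0 ↦ 0  <
φ = 3, ψ = 1 ↦ 0  <
φ = 3, ψ = 2 ↦ 0  <
φ = 3, ψ = 3 ↦ 0  <
So 4 of the 16 assignments meet the threshold.

4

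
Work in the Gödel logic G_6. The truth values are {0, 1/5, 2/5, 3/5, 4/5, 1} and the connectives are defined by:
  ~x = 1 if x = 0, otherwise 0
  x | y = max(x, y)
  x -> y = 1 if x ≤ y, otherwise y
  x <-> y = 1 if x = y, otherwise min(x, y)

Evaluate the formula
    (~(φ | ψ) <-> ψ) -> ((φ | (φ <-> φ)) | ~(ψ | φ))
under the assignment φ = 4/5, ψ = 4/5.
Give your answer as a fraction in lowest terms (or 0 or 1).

1

φ | ψ = 4/5 | 4/5 = 4/5
~(φ | ψ) = ~4/5 = 0
~(φ | ψ) <-> ψ = 0 <-> 4/5 = 0
φ <-> φ = 4/5 <-> 4/5 = 1
φ | (φ <-> φ) = 4/5 | 1 = 1
ψ | φ = 4/5 | 4/5 = 4/5
~(ψ | φ) = ~4/5 = 0
(φ | (φ <-> φ)) | ~(ψ | φ) = 1 | 0 = 1
(~(φ | ψ) <-> ψ) -> ((φ | (φ <-> φ)) | ~(ψ | φ)) = 0 -> 1 = 1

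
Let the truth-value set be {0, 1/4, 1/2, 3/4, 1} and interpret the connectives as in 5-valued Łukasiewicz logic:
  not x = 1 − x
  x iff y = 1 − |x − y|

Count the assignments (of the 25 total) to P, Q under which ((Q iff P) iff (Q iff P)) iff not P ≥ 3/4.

10

value 1: 5 assignments (counts)
value 3/4: 5 assignments (counts)
value 1/2: 5 assignments
value 1/4: 5 assignments
value 0: 5 assignments
So 10 of the 25 assignments meet the threshold.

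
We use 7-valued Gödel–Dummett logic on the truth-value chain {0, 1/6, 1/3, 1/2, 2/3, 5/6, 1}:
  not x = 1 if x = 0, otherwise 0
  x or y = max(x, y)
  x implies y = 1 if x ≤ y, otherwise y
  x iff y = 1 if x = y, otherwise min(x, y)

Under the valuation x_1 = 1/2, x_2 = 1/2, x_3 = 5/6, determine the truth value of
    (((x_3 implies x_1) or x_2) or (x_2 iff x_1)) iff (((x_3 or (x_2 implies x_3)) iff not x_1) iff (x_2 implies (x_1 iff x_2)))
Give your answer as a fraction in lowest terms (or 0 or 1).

0

x_3 implies x_1 = 5/6 implies 1/2 = 1/2
(x_3 implies x_1) or x_2 = 1/2 or 1/2 = 1/2
x_2 iff x_1 = 1/2 iff 1/2 = 1
((x_3 implies x_1) or x_2) or (x_2 iff x_1) = 1/2 or 1 = 1
x_2 implies x_3 = 1/2 implies 5/6 = 1
x_3 or (x_2 implies x_3) = 5/6 or 1 = 1
not x_1 = not 1/2 = 0
(x_3 or (x_2 implies x_3)) iff not x_1 = 1 iff 0 = 0
x_1 iff x_2 = 1/2 iff 1/2 = 1
x_2 implies (x_1 iff x_2) = 1/2 implies 1 = 1
((x_3 or (x_2 implies x_3)) iff not x_1) iff (x_2 implies (x_1 iff x_2)) = 0 iff 1 = 0
(((x_3 implies x_1) or x_2) or (x_2 iff x_1)) iff (((x_3 or (x_2 implies x_3)) iff not x_1) iff (x_2 implies (x_1 iff x_2))) = 1 iff 0 = 0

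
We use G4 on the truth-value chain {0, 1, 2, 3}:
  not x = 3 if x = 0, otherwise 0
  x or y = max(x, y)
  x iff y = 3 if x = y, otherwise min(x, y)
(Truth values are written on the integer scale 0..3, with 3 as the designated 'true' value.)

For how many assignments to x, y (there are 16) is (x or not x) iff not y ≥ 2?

x = 0, y = 0 ↦ 3  ≥
x = 0, y = 1 ↦ 0  <
x = 0, y = 2 ↦ 0  <
x = 0, y = 3 ↦ 0  <
x = 1, y = 0 ↦ 1  <
x = 1, y = 1 ↦ 0  <
x = 1, y = 2 ↦ 0  <
x = 1, y = 3 ↦ 0  <
x = 2, y = 0 ↦ 2  ≥
x = 2, y = 1 ↦ 0  <
x = 2, y = 2 ↦ 0  <
x = 2, y = 3 ↦ 0  <
x = 3, y = 0 ↦ 3  ≥
x = 3, y = 1 ↦ 0  <
x = 3, y = 2 ↦ 0  <
x = 3, y = 3 ↦ 0  <
So 3 of the 16 assignments meet the threshold.

3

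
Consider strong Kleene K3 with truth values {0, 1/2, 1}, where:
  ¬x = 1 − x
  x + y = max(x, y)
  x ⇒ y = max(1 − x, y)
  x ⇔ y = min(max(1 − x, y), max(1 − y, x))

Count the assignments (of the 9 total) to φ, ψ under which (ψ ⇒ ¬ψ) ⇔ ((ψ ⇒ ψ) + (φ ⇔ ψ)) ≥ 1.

3

φ = 0, ψ = 0 ↦ 1  ≥
φ = 0, ψ = 1/2 ↦ 1/2  <
φ = 0, ψ = 1 ↦ 0  <
φ = 1/2, ψ = 0 ↦ 1  ≥
φ = 1/2, ψ = 1/2 ↦ 1/2  <
φ = 1/2, ψ = 1 ↦ 0  <
φ = 1, ψ = 0 ↦ 1  ≥
φ = 1, ψ = 1/2 ↦ 1/2  <
φ = 1, ψ = 1 ↦ 0  <
So 3 of the 9 assignments meet the threshold.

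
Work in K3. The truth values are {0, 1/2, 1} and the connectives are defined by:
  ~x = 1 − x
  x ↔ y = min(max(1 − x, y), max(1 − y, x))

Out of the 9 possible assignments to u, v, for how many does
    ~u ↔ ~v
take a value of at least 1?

u = 0, v = 0 ↦ 1  ≥
u = 0, v = 1/2 ↦ 1/2  <
u = 0, v = 1 ↦ 0  <
u = 1/2, v = 0 ↦ 1/2  <
u = 1/2, v = 1/2 ↦ 1/2  <
u = 1/2, v = 1 ↦ 1/2  <
u = 1, v = 0 ↦ 0  <
u = 1, v = 1/2 ↦ 1/2  <
u = 1, v = 1 ↦ 1  ≥
So 2 of the 9 assignments meet the threshold.

2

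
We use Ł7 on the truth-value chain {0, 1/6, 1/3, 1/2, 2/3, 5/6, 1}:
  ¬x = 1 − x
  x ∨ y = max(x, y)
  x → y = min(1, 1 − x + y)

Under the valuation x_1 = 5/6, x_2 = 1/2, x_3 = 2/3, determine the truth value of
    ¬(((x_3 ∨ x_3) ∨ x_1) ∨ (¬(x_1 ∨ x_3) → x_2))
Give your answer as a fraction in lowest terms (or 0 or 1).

0

x_3 ∨ x_3 = 2/3 ∨ 2/3 = 2/3
(x_3 ∨ x_3) ∨ x_1 = 2/3 ∨ 5/6 = 5/6
x_1 ∨ x_3 = 5/6 ∨ 2/3 = 5/6
¬(x_1 ∨ x_3) = ¬5/6 = 1/6
¬(x_1 ∨ x_3) → x_2 = 1/6 → 1/2 = 1
((x_3 ∨ x_3) ∨ x_1) ∨ (¬(x_1 ∨ x_3) → x_2) = 5/6 ∨ 1 = 1
¬(((x_3 ∨ x_3) ∨ x_1) ∨ (¬(x_1 ∨ x_3) → x_2)) = ¬1 = 0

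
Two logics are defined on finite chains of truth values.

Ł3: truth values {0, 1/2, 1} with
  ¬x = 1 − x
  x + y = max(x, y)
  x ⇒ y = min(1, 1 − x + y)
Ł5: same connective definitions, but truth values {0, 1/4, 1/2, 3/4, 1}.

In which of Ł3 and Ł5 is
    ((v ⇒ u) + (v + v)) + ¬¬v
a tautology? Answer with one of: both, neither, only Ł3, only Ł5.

neither

In Ł3: at u = 0, v = 1/2 the value is 1/2 — not a tautology.
In Ł5: at u = 0, v = 1/4 the value is 3/4 — not a tautology.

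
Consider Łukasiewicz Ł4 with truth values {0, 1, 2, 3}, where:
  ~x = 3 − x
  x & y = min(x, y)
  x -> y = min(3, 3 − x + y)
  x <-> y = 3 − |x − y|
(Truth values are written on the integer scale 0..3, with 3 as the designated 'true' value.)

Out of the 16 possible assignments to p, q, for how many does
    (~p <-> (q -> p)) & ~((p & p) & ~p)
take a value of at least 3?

1

p = 0, q = 0 ↦ 3  ≥
p = 0, q = 1 ↦ 2  <
p = 0, q = 2 ↦ 1  <
p = 0, q = 3 ↦ 0  <
p = 1, q = 0 ↦ 2  <
p = 1, q = 1 ↦ 2  <
p = 1, q = 2 ↦ 2  <
p = 1, q = 3 ↦ 2  <
p = 2, q = 0 ↦ 1  <
p = 2, q = 1 ↦ 1  <
p = 2, q = 2 ↦ 1  <
p = 2, q = 3 ↦ 2  <
p = 3, q = 0 ↦ 0  <
p = 3, q = 1 ↦ 0  <
p = 3, q = 2 ↦ 0  <
p = 3, q = 3 ↦ 0  <
So 1 of the 16 assignments meets the threshold.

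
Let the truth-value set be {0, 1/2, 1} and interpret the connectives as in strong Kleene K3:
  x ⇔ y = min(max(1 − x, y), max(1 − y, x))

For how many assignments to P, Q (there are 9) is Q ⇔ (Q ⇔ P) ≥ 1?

P = 0, Q = 0 ↦ 0  <
P = 0, Q = 1/2 ↦ 1/2  <
P = 0, Q = 1 ↦ 0  <
P = 1/2, Q = 0 ↦ 1/2  <
P = 1/2, Q = 1/2 ↦ 1/2  <
P = 1/2, Q = 1 ↦ 1/2  <
P = 1, Q = 0 ↦ 1  ≥
P = 1, Q = 1/2 ↦ 1/2  <
P = 1, Q = 1 ↦ 1  ≥
So 2 of the 9 assignments meet the threshold.

2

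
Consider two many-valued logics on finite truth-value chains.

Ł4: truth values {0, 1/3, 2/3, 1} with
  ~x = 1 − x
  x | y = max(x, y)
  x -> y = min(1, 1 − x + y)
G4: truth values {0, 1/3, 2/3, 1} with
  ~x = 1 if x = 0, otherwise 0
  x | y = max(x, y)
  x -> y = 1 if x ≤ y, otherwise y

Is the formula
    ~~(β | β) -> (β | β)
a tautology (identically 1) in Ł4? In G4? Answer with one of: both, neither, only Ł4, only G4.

In Ł4: every assignment gives 1 — tautology.
In G4: at β = 1/3 the value is 1/3 — not a tautology.

only Ł4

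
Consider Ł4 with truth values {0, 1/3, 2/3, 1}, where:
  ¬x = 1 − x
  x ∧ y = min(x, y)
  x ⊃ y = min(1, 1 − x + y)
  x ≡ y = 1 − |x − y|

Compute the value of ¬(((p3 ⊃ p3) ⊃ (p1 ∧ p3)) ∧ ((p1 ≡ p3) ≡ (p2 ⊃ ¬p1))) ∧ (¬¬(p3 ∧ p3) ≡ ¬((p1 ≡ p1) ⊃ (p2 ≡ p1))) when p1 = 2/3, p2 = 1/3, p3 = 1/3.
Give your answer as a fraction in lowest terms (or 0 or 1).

2/3

p3 ⊃ p3 = 1/3 ⊃ 1/3 = 1
p1 ∧ p3 = 2/3 ∧ 1/3 = 1/3
(p3 ⊃ p3) ⊃ (p1 ∧ p3) = 1 ⊃ 1/3 = 1/3
p1 ≡ p3 = 2/3 ≡ 1/3 = 2/3
¬p1 = ¬2/3 = 1/3
p2 ⊃ ¬p1 = 1/3 ⊃ 1/3 = 1
(p1 ≡ p3) ≡ (p2 ⊃ ¬p1) = 2/3 ≡ 1 = 2/3
((p3 ⊃ p3) ⊃ (p1 ∧ p3)) ∧ ((p1 ≡ p3) ≡ (p2 ⊃ ¬p1)) = 1/3 ∧ 2/3 = 1/3
¬(((p3 ⊃ p3) ⊃ (p1 ∧ p3)) ∧ ((p1 ≡ p3) ≡ (p2 ⊃ ¬p1))) = ¬1/3 = 2/3
p3 ∧ p3 = 1/3 ∧ 1/3 = 1/3
¬(p3 ∧ p3) = ¬1/3 = 2/3
¬¬(p3 ∧ p3) = ¬2/3 = 1/3
p1 ≡ p1 = 2/3 ≡ 2/3 = 1
p2 ≡ p1 = 1/3 ≡ 2/3 = 2/3
(p1 ≡ p1) ⊃ (p2 ≡ p1) = 1 ⊃ 2/3 = 2/3
¬((p1 ≡ p1) ⊃ (p2 ≡ p1)) = ¬2/3 = 1/3
¬¬(p3 ∧ p3) ≡ ¬((p1 ≡ p1) ⊃ (p2 ≡ p1)) = 1/3 ≡ 1/3 = 1
¬(((p3 ⊃ p3) ⊃ (p1 ∧ p3)) ∧ ((p1 ≡ p3) ≡ (p2 ⊃ ¬p1))) ∧ (¬¬(p3 ∧ p3) ≡ ¬((p1 ≡ p1) ⊃ (p2 ≡ p1))) = 2/3 ∧ 1 = 2/3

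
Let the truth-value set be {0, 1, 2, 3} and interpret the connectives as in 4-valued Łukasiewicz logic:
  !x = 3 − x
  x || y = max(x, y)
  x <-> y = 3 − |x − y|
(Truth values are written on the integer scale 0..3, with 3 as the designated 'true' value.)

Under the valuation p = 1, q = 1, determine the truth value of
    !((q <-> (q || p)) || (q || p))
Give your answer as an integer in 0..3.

0

q || p = 1 || 1 = 1
q <-> (q || p) = 1 <-> 1 = 3
q || p = 1 || 1 = 1
(q <-> (q || p)) || (q || p) = 3 || 1 = 3
!((q <-> (q || p)) || (q || p)) = !3 = 0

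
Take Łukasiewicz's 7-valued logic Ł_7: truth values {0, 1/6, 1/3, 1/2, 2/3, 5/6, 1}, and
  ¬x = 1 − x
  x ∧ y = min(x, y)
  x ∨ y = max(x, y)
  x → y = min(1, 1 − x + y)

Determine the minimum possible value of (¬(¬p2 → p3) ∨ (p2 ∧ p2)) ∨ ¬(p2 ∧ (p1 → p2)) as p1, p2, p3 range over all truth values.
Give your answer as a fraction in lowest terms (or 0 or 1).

1/2

Take p1 = 0, p2 = 1/2, p3 = 0:
¬p2 = ¬1/2 = 1/2
¬p2 → p3 = 1/2 → 0 = 1/2
¬(¬p2 → p3) = ¬1/2 = 1/2
p2 ∧ p2 = 1/2 ∧ 1/2 = 1/2
¬(¬p2 → p3) ∨ (p2 ∧ p2) = 1/2 ∨ 1/2 = 1/2
p1 → p2 = 0 → 1/2 = 1
p2 ∧ (p1 → p2) = 1/2 ∧ 1 = 1/2
¬(p2 ∧ (p1 → p2)) = ¬1/2 = 1/2
(¬(¬p2 → p3) ∨ (p2 ∧ p2)) ∨ ¬(p2 ∧ (p1 → p2)) = 1/2 ∨ 1/2 = 1/2
No assignment yields a value below 1/2, so this is the minimum.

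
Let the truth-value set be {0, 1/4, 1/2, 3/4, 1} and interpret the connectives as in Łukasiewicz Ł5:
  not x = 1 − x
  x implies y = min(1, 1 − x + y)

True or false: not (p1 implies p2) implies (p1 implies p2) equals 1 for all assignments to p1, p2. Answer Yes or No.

No

Counterexample: take p1 = 3/4, p2 = 0.
p1 implies p2 = 3/4 implies 0 = 1/4
not (p1 implies p2) = not 1/4 = 3/4
not (p1 implies p2) implies (p1 implies p2) = 3/4 implies 1/4 = 1/2
This gives 1/2 ≠ 1.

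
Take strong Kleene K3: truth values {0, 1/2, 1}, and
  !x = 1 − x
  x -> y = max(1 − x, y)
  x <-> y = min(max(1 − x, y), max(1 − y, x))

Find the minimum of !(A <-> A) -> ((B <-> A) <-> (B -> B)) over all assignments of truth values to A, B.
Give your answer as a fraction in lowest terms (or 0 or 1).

1/2

Take A = 1/2, B = 0:
A <-> A = 1/2 <-> 1/2 = 1/2
!(A <-> A) = !1/2 = 1/2
B <-> A = 0 <-> 1/2 = 1/2
B -> B = 0 -> 0 = 1
(B <-> A) <-> (B -> B) = 1/2 <-> 1 = 1/2
!(A <-> A) -> ((B <-> A) <-> (B -> B)) = 1/2 -> 1/2 = 1/2
No assignment yields a value below 1/2, so this is the minimum.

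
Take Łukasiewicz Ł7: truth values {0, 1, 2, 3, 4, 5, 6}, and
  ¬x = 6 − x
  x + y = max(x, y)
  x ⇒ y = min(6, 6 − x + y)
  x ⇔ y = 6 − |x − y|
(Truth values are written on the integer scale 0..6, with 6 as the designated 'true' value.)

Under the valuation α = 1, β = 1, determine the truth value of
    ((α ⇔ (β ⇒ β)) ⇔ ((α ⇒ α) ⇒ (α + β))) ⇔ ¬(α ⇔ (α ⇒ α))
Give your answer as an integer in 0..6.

β ⇒ β = 1 ⇒ 1 = 6
α ⇔ (β ⇒ β) = 1 ⇔ 6 = 1
α ⇒ α = 1 ⇒ 1 = 6
α + β = 1 + 1 = 1
(α ⇒ α) ⇒ (α + β) = 6 ⇒ 1 = 1
(α ⇔ (β ⇒ β)) ⇔ ((α ⇒ α) ⇒ (α + β)) = 1 ⇔ 1 = 6
α ⇒ α = 1 ⇒ 1 = 6
α ⇔ (α ⇒ α) = 1 ⇔ 6 = 1
¬(α ⇔ (α ⇒ α)) = ¬1 = 5
((α ⇔ (β ⇒ β)) ⇔ ((α ⇒ α) ⇒ (α + β))) ⇔ ¬(α ⇔ (α ⇒ α)) = 6 ⇔ 5 = 5

5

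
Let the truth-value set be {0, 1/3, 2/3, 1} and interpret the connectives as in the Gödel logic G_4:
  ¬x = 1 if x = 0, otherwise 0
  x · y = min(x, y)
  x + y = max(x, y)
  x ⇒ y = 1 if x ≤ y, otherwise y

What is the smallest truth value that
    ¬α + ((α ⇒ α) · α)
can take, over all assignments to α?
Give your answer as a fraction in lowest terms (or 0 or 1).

1/3

Take α = 1/3:
¬α = ¬1/3 = 0
α ⇒ α = 1/3 ⇒ 1/3 = 1
(α ⇒ α) · α = 1 · 1/3 = 1/3
¬α + ((α ⇒ α) · α) = 0 + 1/3 = 1/3
No assignment yields a value below 1/3, so this is the minimum.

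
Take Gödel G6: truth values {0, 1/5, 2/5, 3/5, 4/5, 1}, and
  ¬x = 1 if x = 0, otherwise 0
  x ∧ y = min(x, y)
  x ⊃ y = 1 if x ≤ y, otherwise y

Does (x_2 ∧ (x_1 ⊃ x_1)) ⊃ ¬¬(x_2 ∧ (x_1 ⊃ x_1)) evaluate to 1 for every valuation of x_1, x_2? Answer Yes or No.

At x_1 = 1, x_2 = 2/5, for instance:
x_1 ⊃ x_1 = 1 ⊃ 1 = 1
x_2 ∧ (x_1 ⊃ x_1) = 2/5 ∧ 1 = 2/5
¬(x_2 ∧ (x_1 ⊃ x_1)) = ¬2/5 = 0
¬¬(x_2 ∧ (x_1 ⊃ x_1)) = ¬0 = 1
(x_2 ∧ (x_1 ⊃ x_1)) ⊃ ¬¬(x_2 ∧ (x_1 ⊃ x_1)) = 2/5 ⊃ 1 = 1
and checking the remaining 35 assignments likewise gives ≥ 1 in every case.

Yes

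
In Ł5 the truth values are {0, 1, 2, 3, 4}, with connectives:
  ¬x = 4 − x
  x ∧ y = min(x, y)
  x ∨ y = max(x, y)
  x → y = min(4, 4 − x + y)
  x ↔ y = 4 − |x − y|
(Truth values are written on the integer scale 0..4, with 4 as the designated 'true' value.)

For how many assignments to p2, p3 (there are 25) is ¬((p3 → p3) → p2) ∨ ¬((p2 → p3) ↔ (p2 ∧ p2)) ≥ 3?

value 4: 6 assignments (counts)
value 3: 6 assignments (counts)
value 2: 7 assignments
value 1: 5 assignments
value 0: 1 assignment
So 12 of the 25 assignments meet the threshold.

12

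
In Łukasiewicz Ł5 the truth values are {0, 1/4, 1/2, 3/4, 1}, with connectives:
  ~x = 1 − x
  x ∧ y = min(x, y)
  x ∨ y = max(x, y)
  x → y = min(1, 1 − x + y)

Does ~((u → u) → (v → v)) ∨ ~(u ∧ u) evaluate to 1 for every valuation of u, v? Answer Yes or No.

No

Counterexample: take u = 1/4, v = 0.
u → u = 1/4 → 1/4 = 1
v → v = 0 → 0 = 1
(u → u) → (v → v) = 1 → 1 = 1
~((u → u) → (v → v)) = ~1 = 0
u ∧ u = 1/4 ∧ 1/4 = 1/4
~(u ∧ u) = ~1/4 = 3/4
~((u → u) → (v → v)) ∨ ~(u ∧ u) = 0 ∨ 3/4 = 3/4
This gives 3/4 ≠ 1.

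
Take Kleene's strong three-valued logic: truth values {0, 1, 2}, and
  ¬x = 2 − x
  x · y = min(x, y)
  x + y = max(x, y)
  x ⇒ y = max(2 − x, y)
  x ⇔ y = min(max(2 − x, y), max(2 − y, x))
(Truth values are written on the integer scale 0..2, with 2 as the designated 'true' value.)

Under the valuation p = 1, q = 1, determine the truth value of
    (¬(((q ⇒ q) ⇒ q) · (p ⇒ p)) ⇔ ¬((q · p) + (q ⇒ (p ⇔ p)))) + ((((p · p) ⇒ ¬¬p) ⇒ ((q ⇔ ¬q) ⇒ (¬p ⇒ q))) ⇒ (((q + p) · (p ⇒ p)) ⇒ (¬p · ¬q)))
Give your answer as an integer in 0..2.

q ⇒ q = 1 ⇒ 1 = 1
(q ⇒ q) ⇒ q = 1 ⇒ 1 = 1
p ⇒ p = 1 ⇒ 1 = 1
((q ⇒ q) ⇒ q) · (p ⇒ p) = 1 · 1 = 1
¬(((q ⇒ q) ⇒ q) · (p ⇒ p)) = ¬1 = 1
q · p = 1 · 1 = 1
p ⇔ p = 1 ⇔ 1 = 1
q ⇒ (p ⇔ p) = 1 ⇒ 1 = 1
(q · p) + (q ⇒ (p ⇔ p)) = 1 + 1 = 1
¬((q · p) + (q ⇒ (p ⇔ p))) = ¬1 = 1
¬(((q ⇒ q) ⇒ q) · (p ⇒ p)) ⇔ ¬((q · p) + (q ⇒ (p ⇔ p))) = 1 ⇔ 1 = 1
p · p = 1 · 1 = 1
¬p = ¬1 = 1
¬¬p = ¬1 = 1
(p · p) ⇒ ¬¬p = 1 ⇒ 1 = 1
¬q = ¬1 = 1
q ⇔ ¬q = 1 ⇔ 1 = 1
¬p = ¬1 = 1
¬p ⇒ q = 1 ⇒ 1 = 1
(q ⇔ ¬q) ⇒ (¬p ⇒ q) = 1 ⇒ 1 = 1
((p · p) ⇒ ¬¬p) ⇒ ((q ⇔ ¬q) ⇒ (¬p ⇒ q)) = 1 ⇒ 1 = 1
q + p = 1 + 1 = 1
p ⇒ p = 1 ⇒ 1 = 1
(q + p) · (p ⇒ p) = 1 · 1 = 1
¬p = ¬1 = 1
¬q = ¬1 = 1
¬p · ¬q = 1 · 1 = 1
((q + p) · (p ⇒ p)) ⇒ (¬p · ¬q) = 1 ⇒ 1 = 1
(((p · p) ⇒ ¬¬p) ⇒ ((q ⇔ ¬q) ⇒ (¬p ⇒ q))) ⇒ (((q + p) · (p ⇒ p)) ⇒ (¬p · ¬q)) = 1 ⇒ 1 = 1
(¬(((q ⇒ q) ⇒ q) · (p ⇒ p)) ⇔ ¬((q · p) + (q ⇒ (p ⇔ p)))) + ((((p · p) ⇒ ¬¬p) ⇒ ((q ⇔ ¬q) ⇒ (¬p ⇒ q))) ⇒ (((q + p) · (p ⇒ p)) ⇒ (¬p · ¬q))) = 1 + 1 = 1

1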